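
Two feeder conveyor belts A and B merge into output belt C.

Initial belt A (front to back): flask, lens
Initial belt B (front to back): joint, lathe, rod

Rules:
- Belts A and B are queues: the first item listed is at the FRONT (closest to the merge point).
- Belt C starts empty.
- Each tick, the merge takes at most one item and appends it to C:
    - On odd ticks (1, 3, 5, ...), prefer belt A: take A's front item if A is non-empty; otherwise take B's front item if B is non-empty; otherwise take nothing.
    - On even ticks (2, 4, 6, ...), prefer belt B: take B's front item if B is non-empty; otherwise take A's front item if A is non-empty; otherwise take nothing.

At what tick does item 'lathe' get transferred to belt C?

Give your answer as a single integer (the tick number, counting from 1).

Answer: 4

Derivation:
Tick 1: prefer A, take flask from A; A=[lens] B=[joint,lathe,rod] C=[flask]
Tick 2: prefer B, take joint from B; A=[lens] B=[lathe,rod] C=[flask,joint]
Tick 3: prefer A, take lens from A; A=[-] B=[lathe,rod] C=[flask,joint,lens]
Tick 4: prefer B, take lathe from B; A=[-] B=[rod] C=[flask,joint,lens,lathe]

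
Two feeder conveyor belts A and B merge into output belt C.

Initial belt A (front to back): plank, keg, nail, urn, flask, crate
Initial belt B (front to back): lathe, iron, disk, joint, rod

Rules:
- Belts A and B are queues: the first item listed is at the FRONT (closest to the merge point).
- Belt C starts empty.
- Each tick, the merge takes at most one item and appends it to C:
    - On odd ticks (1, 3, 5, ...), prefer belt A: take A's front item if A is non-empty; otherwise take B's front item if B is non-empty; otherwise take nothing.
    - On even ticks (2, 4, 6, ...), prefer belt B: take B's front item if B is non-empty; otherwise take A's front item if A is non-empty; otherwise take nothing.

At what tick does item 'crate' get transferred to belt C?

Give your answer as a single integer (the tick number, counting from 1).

Tick 1: prefer A, take plank from A; A=[keg,nail,urn,flask,crate] B=[lathe,iron,disk,joint,rod] C=[plank]
Tick 2: prefer B, take lathe from B; A=[keg,nail,urn,flask,crate] B=[iron,disk,joint,rod] C=[plank,lathe]
Tick 3: prefer A, take keg from A; A=[nail,urn,flask,crate] B=[iron,disk,joint,rod] C=[plank,lathe,keg]
Tick 4: prefer B, take iron from B; A=[nail,urn,flask,crate] B=[disk,joint,rod] C=[plank,lathe,keg,iron]
Tick 5: prefer A, take nail from A; A=[urn,flask,crate] B=[disk,joint,rod] C=[plank,lathe,keg,iron,nail]
Tick 6: prefer B, take disk from B; A=[urn,flask,crate] B=[joint,rod] C=[plank,lathe,keg,iron,nail,disk]
Tick 7: prefer A, take urn from A; A=[flask,crate] B=[joint,rod] C=[plank,lathe,keg,iron,nail,disk,urn]
Tick 8: prefer B, take joint from B; A=[flask,crate] B=[rod] C=[plank,lathe,keg,iron,nail,disk,urn,joint]
Tick 9: prefer A, take flask from A; A=[crate] B=[rod] C=[plank,lathe,keg,iron,nail,disk,urn,joint,flask]
Tick 10: prefer B, take rod from B; A=[crate] B=[-] C=[plank,lathe,keg,iron,nail,disk,urn,joint,flask,rod]
Tick 11: prefer A, take crate from A; A=[-] B=[-] C=[plank,lathe,keg,iron,nail,disk,urn,joint,flask,rod,crate]

Answer: 11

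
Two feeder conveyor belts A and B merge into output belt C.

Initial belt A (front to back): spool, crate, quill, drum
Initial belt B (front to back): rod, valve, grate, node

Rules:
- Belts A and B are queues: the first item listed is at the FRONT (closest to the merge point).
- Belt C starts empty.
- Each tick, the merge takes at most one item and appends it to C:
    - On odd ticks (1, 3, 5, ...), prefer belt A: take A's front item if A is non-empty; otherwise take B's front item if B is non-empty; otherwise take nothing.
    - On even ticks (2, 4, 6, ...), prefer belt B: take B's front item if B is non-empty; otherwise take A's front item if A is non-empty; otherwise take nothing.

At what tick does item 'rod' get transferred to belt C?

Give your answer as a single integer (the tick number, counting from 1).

Tick 1: prefer A, take spool from A; A=[crate,quill,drum] B=[rod,valve,grate,node] C=[spool]
Tick 2: prefer B, take rod from B; A=[crate,quill,drum] B=[valve,grate,node] C=[spool,rod]

Answer: 2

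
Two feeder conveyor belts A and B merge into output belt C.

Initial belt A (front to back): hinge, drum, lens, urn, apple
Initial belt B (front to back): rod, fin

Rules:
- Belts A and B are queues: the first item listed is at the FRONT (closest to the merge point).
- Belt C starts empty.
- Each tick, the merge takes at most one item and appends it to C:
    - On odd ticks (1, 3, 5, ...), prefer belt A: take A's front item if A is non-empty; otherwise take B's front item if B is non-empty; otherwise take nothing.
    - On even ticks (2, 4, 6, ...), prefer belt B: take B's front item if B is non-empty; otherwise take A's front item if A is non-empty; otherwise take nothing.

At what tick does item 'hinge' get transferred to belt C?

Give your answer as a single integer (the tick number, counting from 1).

Tick 1: prefer A, take hinge from A; A=[drum,lens,urn,apple] B=[rod,fin] C=[hinge]

Answer: 1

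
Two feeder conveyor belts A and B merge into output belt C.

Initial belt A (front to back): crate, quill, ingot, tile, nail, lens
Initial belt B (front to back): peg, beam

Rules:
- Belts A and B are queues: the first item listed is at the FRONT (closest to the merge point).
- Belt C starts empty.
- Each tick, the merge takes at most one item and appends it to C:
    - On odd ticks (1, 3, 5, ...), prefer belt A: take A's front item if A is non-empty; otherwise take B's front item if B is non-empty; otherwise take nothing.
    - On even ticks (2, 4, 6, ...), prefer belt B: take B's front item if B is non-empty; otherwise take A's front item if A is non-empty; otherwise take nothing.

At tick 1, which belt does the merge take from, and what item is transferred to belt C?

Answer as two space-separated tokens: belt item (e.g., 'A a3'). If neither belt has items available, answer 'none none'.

Tick 1: prefer A, take crate from A; A=[quill,ingot,tile,nail,lens] B=[peg,beam] C=[crate]

Answer: A crate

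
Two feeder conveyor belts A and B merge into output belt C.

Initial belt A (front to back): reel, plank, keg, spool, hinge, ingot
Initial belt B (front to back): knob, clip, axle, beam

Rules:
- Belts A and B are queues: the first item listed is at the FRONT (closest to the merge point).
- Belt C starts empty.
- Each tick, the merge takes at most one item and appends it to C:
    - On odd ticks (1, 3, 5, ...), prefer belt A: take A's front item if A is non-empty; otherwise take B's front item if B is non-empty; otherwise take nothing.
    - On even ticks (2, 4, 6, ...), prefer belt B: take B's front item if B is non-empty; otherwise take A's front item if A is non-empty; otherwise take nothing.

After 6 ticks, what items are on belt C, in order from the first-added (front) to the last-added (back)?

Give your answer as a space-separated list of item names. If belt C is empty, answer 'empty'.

Tick 1: prefer A, take reel from A; A=[plank,keg,spool,hinge,ingot] B=[knob,clip,axle,beam] C=[reel]
Tick 2: prefer B, take knob from B; A=[plank,keg,spool,hinge,ingot] B=[clip,axle,beam] C=[reel,knob]
Tick 3: prefer A, take plank from A; A=[keg,spool,hinge,ingot] B=[clip,axle,beam] C=[reel,knob,plank]
Tick 4: prefer B, take clip from B; A=[keg,spool,hinge,ingot] B=[axle,beam] C=[reel,knob,plank,clip]
Tick 5: prefer A, take keg from A; A=[spool,hinge,ingot] B=[axle,beam] C=[reel,knob,plank,clip,keg]
Tick 6: prefer B, take axle from B; A=[spool,hinge,ingot] B=[beam] C=[reel,knob,plank,clip,keg,axle]

Answer: reel knob plank clip keg axle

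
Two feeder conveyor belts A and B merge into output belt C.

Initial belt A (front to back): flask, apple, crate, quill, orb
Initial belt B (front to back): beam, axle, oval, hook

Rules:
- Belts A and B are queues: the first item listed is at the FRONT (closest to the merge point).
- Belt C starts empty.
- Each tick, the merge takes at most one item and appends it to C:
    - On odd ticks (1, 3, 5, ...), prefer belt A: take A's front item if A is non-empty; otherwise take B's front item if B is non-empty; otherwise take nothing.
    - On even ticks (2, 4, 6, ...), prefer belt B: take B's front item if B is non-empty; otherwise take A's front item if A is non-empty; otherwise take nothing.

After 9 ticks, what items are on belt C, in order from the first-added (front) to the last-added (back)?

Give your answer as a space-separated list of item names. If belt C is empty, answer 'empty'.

Answer: flask beam apple axle crate oval quill hook orb

Derivation:
Tick 1: prefer A, take flask from A; A=[apple,crate,quill,orb] B=[beam,axle,oval,hook] C=[flask]
Tick 2: prefer B, take beam from B; A=[apple,crate,quill,orb] B=[axle,oval,hook] C=[flask,beam]
Tick 3: prefer A, take apple from A; A=[crate,quill,orb] B=[axle,oval,hook] C=[flask,beam,apple]
Tick 4: prefer B, take axle from B; A=[crate,quill,orb] B=[oval,hook] C=[flask,beam,apple,axle]
Tick 5: prefer A, take crate from A; A=[quill,orb] B=[oval,hook] C=[flask,beam,apple,axle,crate]
Tick 6: prefer B, take oval from B; A=[quill,orb] B=[hook] C=[flask,beam,apple,axle,crate,oval]
Tick 7: prefer A, take quill from A; A=[orb] B=[hook] C=[flask,beam,apple,axle,crate,oval,quill]
Tick 8: prefer B, take hook from B; A=[orb] B=[-] C=[flask,beam,apple,axle,crate,oval,quill,hook]
Tick 9: prefer A, take orb from A; A=[-] B=[-] C=[flask,beam,apple,axle,crate,oval,quill,hook,orb]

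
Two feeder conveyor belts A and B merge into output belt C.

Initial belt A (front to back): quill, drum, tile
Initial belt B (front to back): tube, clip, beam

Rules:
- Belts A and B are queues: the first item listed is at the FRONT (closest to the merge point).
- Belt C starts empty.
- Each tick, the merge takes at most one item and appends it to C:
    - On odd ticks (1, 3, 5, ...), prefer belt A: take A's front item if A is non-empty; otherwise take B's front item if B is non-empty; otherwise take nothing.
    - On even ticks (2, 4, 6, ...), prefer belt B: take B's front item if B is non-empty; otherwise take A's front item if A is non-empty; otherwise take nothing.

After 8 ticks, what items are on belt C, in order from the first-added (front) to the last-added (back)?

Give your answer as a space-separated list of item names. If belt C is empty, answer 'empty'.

Answer: quill tube drum clip tile beam

Derivation:
Tick 1: prefer A, take quill from A; A=[drum,tile] B=[tube,clip,beam] C=[quill]
Tick 2: prefer B, take tube from B; A=[drum,tile] B=[clip,beam] C=[quill,tube]
Tick 3: prefer A, take drum from A; A=[tile] B=[clip,beam] C=[quill,tube,drum]
Tick 4: prefer B, take clip from B; A=[tile] B=[beam] C=[quill,tube,drum,clip]
Tick 5: prefer A, take tile from A; A=[-] B=[beam] C=[quill,tube,drum,clip,tile]
Tick 6: prefer B, take beam from B; A=[-] B=[-] C=[quill,tube,drum,clip,tile,beam]
Tick 7: prefer A, both empty, nothing taken; A=[-] B=[-] C=[quill,tube,drum,clip,tile,beam]
Tick 8: prefer B, both empty, nothing taken; A=[-] B=[-] C=[quill,tube,drum,clip,tile,beam]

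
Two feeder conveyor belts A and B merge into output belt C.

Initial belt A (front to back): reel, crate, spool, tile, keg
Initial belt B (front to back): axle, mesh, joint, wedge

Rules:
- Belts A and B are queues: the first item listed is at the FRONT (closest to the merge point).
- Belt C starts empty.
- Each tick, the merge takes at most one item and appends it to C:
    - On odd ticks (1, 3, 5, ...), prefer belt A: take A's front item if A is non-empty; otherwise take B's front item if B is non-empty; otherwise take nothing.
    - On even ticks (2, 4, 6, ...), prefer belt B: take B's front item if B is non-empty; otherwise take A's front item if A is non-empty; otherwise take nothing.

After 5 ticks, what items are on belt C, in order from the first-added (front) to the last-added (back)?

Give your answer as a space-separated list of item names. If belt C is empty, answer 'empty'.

Tick 1: prefer A, take reel from A; A=[crate,spool,tile,keg] B=[axle,mesh,joint,wedge] C=[reel]
Tick 2: prefer B, take axle from B; A=[crate,spool,tile,keg] B=[mesh,joint,wedge] C=[reel,axle]
Tick 3: prefer A, take crate from A; A=[spool,tile,keg] B=[mesh,joint,wedge] C=[reel,axle,crate]
Tick 4: prefer B, take mesh from B; A=[spool,tile,keg] B=[joint,wedge] C=[reel,axle,crate,mesh]
Tick 5: prefer A, take spool from A; A=[tile,keg] B=[joint,wedge] C=[reel,axle,crate,mesh,spool]

Answer: reel axle crate mesh spool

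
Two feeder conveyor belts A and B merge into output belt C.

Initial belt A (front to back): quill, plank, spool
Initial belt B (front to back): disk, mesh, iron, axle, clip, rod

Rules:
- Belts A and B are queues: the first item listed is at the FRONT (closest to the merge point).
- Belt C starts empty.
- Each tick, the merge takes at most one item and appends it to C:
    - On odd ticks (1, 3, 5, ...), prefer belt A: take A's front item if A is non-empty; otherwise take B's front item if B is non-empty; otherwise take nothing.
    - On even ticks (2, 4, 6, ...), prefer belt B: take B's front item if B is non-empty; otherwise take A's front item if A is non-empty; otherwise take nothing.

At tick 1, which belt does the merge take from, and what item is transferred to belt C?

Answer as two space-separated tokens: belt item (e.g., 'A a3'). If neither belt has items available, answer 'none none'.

Answer: A quill

Derivation:
Tick 1: prefer A, take quill from A; A=[plank,spool] B=[disk,mesh,iron,axle,clip,rod] C=[quill]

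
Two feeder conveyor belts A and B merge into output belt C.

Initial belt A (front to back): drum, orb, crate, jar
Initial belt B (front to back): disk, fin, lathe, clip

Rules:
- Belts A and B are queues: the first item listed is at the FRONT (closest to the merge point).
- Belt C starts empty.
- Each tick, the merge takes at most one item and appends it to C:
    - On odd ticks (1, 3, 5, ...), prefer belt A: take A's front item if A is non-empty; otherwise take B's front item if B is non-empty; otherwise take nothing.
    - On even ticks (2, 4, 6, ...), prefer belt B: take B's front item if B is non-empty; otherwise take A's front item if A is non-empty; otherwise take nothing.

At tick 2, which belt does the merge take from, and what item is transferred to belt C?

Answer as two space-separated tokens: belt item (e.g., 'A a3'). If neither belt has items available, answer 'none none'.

Answer: B disk

Derivation:
Tick 1: prefer A, take drum from A; A=[orb,crate,jar] B=[disk,fin,lathe,clip] C=[drum]
Tick 2: prefer B, take disk from B; A=[orb,crate,jar] B=[fin,lathe,clip] C=[drum,disk]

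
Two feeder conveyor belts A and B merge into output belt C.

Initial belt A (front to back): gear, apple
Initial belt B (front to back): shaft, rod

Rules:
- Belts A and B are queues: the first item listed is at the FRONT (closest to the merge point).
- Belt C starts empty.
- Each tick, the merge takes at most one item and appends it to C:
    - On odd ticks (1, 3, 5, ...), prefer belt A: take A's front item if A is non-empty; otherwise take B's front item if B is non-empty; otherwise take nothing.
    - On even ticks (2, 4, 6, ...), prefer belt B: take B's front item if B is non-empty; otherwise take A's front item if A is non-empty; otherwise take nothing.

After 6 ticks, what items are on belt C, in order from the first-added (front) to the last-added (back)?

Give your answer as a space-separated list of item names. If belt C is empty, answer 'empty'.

Tick 1: prefer A, take gear from A; A=[apple] B=[shaft,rod] C=[gear]
Tick 2: prefer B, take shaft from B; A=[apple] B=[rod] C=[gear,shaft]
Tick 3: prefer A, take apple from A; A=[-] B=[rod] C=[gear,shaft,apple]
Tick 4: prefer B, take rod from B; A=[-] B=[-] C=[gear,shaft,apple,rod]
Tick 5: prefer A, both empty, nothing taken; A=[-] B=[-] C=[gear,shaft,apple,rod]
Tick 6: prefer B, both empty, nothing taken; A=[-] B=[-] C=[gear,shaft,apple,rod]

Answer: gear shaft apple rod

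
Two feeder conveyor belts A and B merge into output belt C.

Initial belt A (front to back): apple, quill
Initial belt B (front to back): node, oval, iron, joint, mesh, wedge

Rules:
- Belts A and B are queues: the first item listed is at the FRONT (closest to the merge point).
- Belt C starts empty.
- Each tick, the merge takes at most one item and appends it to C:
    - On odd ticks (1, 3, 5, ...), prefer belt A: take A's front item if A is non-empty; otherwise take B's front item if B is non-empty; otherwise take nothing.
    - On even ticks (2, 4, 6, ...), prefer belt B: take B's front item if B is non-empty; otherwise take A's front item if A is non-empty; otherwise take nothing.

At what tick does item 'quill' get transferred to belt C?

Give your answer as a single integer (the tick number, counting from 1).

Answer: 3

Derivation:
Tick 1: prefer A, take apple from A; A=[quill] B=[node,oval,iron,joint,mesh,wedge] C=[apple]
Tick 2: prefer B, take node from B; A=[quill] B=[oval,iron,joint,mesh,wedge] C=[apple,node]
Tick 3: prefer A, take quill from A; A=[-] B=[oval,iron,joint,mesh,wedge] C=[apple,node,quill]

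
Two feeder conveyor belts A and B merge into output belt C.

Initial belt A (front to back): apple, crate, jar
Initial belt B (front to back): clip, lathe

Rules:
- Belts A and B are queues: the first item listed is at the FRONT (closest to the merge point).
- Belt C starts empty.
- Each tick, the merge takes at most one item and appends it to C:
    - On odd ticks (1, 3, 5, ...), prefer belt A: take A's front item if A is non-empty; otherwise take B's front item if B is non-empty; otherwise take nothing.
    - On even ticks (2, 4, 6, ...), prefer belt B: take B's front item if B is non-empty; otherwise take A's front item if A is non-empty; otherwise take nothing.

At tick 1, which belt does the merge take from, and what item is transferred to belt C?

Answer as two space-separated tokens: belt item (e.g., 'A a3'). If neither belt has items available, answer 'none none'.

Answer: A apple

Derivation:
Tick 1: prefer A, take apple from A; A=[crate,jar] B=[clip,lathe] C=[apple]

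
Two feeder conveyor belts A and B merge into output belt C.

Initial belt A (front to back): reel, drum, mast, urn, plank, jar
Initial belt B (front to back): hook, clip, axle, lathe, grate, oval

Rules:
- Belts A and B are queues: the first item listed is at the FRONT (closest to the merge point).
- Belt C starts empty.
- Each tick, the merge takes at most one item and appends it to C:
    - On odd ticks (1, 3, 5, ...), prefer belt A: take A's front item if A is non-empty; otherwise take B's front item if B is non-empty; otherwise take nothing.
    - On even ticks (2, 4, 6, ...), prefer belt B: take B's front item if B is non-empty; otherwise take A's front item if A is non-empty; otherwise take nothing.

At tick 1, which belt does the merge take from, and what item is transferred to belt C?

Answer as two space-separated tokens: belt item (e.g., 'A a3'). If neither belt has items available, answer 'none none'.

Answer: A reel

Derivation:
Tick 1: prefer A, take reel from A; A=[drum,mast,urn,plank,jar] B=[hook,clip,axle,lathe,grate,oval] C=[reel]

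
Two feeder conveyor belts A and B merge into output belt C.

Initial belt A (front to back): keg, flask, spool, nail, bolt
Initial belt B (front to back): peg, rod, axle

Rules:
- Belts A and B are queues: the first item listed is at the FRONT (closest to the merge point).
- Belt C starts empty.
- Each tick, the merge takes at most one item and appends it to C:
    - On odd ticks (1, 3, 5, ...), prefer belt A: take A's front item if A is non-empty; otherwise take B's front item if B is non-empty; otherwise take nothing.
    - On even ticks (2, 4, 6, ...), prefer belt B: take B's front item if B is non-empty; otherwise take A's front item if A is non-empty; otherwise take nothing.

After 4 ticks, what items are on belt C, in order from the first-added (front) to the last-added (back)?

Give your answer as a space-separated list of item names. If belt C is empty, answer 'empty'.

Answer: keg peg flask rod

Derivation:
Tick 1: prefer A, take keg from A; A=[flask,spool,nail,bolt] B=[peg,rod,axle] C=[keg]
Tick 2: prefer B, take peg from B; A=[flask,spool,nail,bolt] B=[rod,axle] C=[keg,peg]
Tick 3: prefer A, take flask from A; A=[spool,nail,bolt] B=[rod,axle] C=[keg,peg,flask]
Tick 4: prefer B, take rod from B; A=[spool,nail,bolt] B=[axle] C=[keg,peg,flask,rod]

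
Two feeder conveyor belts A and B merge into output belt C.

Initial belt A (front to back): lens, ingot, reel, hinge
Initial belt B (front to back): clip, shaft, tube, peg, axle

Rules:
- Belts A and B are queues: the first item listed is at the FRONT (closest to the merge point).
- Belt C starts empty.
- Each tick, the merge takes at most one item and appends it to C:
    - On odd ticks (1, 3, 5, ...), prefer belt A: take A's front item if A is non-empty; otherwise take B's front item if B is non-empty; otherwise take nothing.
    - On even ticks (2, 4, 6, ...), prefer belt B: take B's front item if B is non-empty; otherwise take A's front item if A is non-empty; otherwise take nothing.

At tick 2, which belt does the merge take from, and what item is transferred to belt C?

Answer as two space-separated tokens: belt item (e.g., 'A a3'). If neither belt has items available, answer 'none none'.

Tick 1: prefer A, take lens from A; A=[ingot,reel,hinge] B=[clip,shaft,tube,peg,axle] C=[lens]
Tick 2: prefer B, take clip from B; A=[ingot,reel,hinge] B=[shaft,tube,peg,axle] C=[lens,clip]

Answer: B clip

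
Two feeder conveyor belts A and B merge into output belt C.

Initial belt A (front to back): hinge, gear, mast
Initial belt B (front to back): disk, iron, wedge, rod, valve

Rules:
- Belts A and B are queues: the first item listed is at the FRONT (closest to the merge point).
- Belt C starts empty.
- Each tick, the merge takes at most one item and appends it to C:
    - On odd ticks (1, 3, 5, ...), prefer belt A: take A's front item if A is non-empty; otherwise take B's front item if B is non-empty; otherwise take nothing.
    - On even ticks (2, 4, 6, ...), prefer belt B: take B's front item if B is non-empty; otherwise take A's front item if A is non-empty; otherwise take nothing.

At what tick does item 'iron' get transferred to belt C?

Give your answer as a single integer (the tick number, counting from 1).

Answer: 4

Derivation:
Tick 1: prefer A, take hinge from A; A=[gear,mast] B=[disk,iron,wedge,rod,valve] C=[hinge]
Tick 2: prefer B, take disk from B; A=[gear,mast] B=[iron,wedge,rod,valve] C=[hinge,disk]
Tick 3: prefer A, take gear from A; A=[mast] B=[iron,wedge,rod,valve] C=[hinge,disk,gear]
Tick 4: prefer B, take iron from B; A=[mast] B=[wedge,rod,valve] C=[hinge,disk,gear,iron]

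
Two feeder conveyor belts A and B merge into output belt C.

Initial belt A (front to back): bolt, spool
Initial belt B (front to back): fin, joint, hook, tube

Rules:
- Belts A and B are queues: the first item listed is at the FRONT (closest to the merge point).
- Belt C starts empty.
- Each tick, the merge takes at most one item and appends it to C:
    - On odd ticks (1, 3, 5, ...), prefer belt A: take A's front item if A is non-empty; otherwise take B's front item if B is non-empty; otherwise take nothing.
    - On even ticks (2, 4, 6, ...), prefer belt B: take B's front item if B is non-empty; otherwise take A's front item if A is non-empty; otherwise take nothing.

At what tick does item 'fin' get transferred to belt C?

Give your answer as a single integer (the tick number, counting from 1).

Tick 1: prefer A, take bolt from A; A=[spool] B=[fin,joint,hook,tube] C=[bolt]
Tick 2: prefer B, take fin from B; A=[spool] B=[joint,hook,tube] C=[bolt,fin]

Answer: 2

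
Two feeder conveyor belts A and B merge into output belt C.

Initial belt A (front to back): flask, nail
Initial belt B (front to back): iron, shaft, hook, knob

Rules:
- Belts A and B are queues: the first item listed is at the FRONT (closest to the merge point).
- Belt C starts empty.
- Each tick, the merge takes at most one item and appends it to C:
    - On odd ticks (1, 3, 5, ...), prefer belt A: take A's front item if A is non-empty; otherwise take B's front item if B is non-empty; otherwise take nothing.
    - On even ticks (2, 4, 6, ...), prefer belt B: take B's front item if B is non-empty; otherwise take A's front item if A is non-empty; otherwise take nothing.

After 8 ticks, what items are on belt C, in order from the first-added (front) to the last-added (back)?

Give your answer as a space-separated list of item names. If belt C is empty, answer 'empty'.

Answer: flask iron nail shaft hook knob

Derivation:
Tick 1: prefer A, take flask from A; A=[nail] B=[iron,shaft,hook,knob] C=[flask]
Tick 2: prefer B, take iron from B; A=[nail] B=[shaft,hook,knob] C=[flask,iron]
Tick 3: prefer A, take nail from A; A=[-] B=[shaft,hook,knob] C=[flask,iron,nail]
Tick 4: prefer B, take shaft from B; A=[-] B=[hook,knob] C=[flask,iron,nail,shaft]
Tick 5: prefer A, take hook from B; A=[-] B=[knob] C=[flask,iron,nail,shaft,hook]
Tick 6: prefer B, take knob from B; A=[-] B=[-] C=[flask,iron,nail,shaft,hook,knob]
Tick 7: prefer A, both empty, nothing taken; A=[-] B=[-] C=[flask,iron,nail,shaft,hook,knob]
Tick 8: prefer B, both empty, nothing taken; A=[-] B=[-] C=[flask,iron,nail,shaft,hook,knob]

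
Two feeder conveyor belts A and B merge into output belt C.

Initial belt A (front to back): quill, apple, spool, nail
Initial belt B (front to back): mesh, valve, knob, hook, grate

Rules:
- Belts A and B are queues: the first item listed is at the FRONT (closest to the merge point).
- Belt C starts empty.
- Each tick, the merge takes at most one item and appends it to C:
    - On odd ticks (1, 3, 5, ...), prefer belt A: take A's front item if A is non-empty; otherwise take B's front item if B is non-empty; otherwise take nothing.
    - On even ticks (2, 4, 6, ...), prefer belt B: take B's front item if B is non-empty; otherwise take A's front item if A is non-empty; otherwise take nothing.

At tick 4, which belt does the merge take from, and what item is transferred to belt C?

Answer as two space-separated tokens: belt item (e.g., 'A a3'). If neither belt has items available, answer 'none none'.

Tick 1: prefer A, take quill from A; A=[apple,spool,nail] B=[mesh,valve,knob,hook,grate] C=[quill]
Tick 2: prefer B, take mesh from B; A=[apple,spool,nail] B=[valve,knob,hook,grate] C=[quill,mesh]
Tick 3: prefer A, take apple from A; A=[spool,nail] B=[valve,knob,hook,grate] C=[quill,mesh,apple]
Tick 4: prefer B, take valve from B; A=[spool,nail] B=[knob,hook,grate] C=[quill,mesh,apple,valve]

Answer: B valve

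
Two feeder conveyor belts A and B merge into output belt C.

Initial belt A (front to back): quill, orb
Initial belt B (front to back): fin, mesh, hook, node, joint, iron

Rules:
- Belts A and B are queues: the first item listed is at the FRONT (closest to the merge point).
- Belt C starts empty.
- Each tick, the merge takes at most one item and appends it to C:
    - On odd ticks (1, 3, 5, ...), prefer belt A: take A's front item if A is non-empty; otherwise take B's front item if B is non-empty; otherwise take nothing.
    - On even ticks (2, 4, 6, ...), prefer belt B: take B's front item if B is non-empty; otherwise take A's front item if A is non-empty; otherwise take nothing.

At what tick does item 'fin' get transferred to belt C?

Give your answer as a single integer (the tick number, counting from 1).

Answer: 2

Derivation:
Tick 1: prefer A, take quill from A; A=[orb] B=[fin,mesh,hook,node,joint,iron] C=[quill]
Tick 2: prefer B, take fin from B; A=[orb] B=[mesh,hook,node,joint,iron] C=[quill,fin]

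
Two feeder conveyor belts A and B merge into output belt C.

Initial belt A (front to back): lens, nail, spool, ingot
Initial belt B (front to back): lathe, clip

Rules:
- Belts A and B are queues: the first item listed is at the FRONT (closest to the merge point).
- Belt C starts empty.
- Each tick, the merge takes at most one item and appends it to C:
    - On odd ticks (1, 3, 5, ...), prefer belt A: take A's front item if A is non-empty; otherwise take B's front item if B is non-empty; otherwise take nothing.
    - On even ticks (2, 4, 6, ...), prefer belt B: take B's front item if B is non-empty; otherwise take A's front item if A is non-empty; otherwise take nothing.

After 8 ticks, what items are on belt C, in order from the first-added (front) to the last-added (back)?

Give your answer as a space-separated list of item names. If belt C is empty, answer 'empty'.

Tick 1: prefer A, take lens from A; A=[nail,spool,ingot] B=[lathe,clip] C=[lens]
Tick 2: prefer B, take lathe from B; A=[nail,spool,ingot] B=[clip] C=[lens,lathe]
Tick 3: prefer A, take nail from A; A=[spool,ingot] B=[clip] C=[lens,lathe,nail]
Tick 4: prefer B, take clip from B; A=[spool,ingot] B=[-] C=[lens,lathe,nail,clip]
Tick 5: prefer A, take spool from A; A=[ingot] B=[-] C=[lens,lathe,nail,clip,spool]
Tick 6: prefer B, take ingot from A; A=[-] B=[-] C=[lens,lathe,nail,clip,spool,ingot]
Tick 7: prefer A, both empty, nothing taken; A=[-] B=[-] C=[lens,lathe,nail,clip,spool,ingot]
Tick 8: prefer B, both empty, nothing taken; A=[-] B=[-] C=[lens,lathe,nail,clip,spool,ingot]

Answer: lens lathe nail clip spool ingot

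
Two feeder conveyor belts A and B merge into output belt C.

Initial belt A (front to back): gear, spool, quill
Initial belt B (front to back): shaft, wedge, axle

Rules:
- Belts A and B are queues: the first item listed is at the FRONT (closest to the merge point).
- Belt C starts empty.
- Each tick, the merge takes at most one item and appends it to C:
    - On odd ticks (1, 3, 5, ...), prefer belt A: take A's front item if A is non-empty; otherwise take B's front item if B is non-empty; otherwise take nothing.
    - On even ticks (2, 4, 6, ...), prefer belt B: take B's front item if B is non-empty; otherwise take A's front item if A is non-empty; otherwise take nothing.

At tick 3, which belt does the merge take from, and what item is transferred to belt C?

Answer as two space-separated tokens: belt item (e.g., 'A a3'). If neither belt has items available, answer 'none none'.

Answer: A spool

Derivation:
Tick 1: prefer A, take gear from A; A=[spool,quill] B=[shaft,wedge,axle] C=[gear]
Tick 2: prefer B, take shaft from B; A=[spool,quill] B=[wedge,axle] C=[gear,shaft]
Tick 3: prefer A, take spool from A; A=[quill] B=[wedge,axle] C=[gear,shaft,spool]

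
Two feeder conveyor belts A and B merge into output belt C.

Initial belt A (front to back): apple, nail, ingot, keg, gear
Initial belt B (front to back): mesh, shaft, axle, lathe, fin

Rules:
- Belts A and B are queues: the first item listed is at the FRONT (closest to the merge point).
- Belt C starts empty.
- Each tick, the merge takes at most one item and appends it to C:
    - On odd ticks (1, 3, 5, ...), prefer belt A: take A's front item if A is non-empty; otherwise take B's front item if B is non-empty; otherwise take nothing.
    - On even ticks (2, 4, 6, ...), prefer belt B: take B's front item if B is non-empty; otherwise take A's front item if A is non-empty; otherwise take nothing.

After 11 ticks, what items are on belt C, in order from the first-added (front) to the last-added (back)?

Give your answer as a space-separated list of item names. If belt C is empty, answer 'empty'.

Tick 1: prefer A, take apple from A; A=[nail,ingot,keg,gear] B=[mesh,shaft,axle,lathe,fin] C=[apple]
Tick 2: prefer B, take mesh from B; A=[nail,ingot,keg,gear] B=[shaft,axle,lathe,fin] C=[apple,mesh]
Tick 3: prefer A, take nail from A; A=[ingot,keg,gear] B=[shaft,axle,lathe,fin] C=[apple,mesh,nail]
Tick 4: prefer B, take shaft from B; A=[ingot,keg,gear] B=[axle,lathe,fin] C=[apple,mesh,nail,shaft]
Tick 5: prefer A, take ingot from A; A=[keg,gear] B=[axle,lathe,fin] C=[apple,mesh,nail,shaft,ingot]
Tick 6: prefer B, take axle from B; A=[keg,gear] B=[lathe,fin] C=[apple,mesh,nail,shaft,ingot,axle]
Tick 7: prefer A, take keg from A; A=[gear] B=[lathe,fin] C=[apple,mesh,nail,shaft,ingot,axle,keg]
Tick 8: prefer B, take lathe from B; A=[gear] B=[fin] C=[apple,mesh,nail,shaft,ingot,axle,keg,lathe]
Tick 9: prefer A, take gear from A; A=[-] B=[fin] C=[apple,mesh,nail,shaft,ingot,axle,keg,lathe,gear]
Tick 10: prefer B, take fin from B; A=[-] B=[-] C=[apple,mesh,nail,shaft,ingot,axle,keg,lathe,gear,fin]
Tick 11: prefer A, both empty, nothing taken; A=[-] B=[-] C=[apple,mesh,nail,shaft,ingot,axle,keg,lathe,gear,fin]

Answer: apple mesh nail shaft ingot axle keg lathe gear fin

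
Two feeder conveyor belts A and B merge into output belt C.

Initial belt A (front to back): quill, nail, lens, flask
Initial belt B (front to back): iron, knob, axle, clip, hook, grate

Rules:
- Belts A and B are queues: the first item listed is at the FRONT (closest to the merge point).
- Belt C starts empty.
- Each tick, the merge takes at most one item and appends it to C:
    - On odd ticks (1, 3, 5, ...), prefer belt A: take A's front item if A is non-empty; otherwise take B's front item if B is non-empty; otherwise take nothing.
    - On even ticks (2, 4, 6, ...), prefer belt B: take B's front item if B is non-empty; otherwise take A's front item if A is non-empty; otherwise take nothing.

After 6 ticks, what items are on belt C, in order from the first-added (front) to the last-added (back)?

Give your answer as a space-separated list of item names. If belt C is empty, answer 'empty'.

Tick 1: prefer A, take quill from A; A=[nail,lens,flask] B=[iron,knob,axle,clip,hook,grate] C=[quill]
Tick 2: prefer B, take iron from B; A=[nail,lens,flask] B=[knob,axle,clip,hook,grate] C=[quill,iron]
Tick 3: prefer A, take nail from A; A=[lens,flask] B=[knob,axle,clip,hook,grate] C=[quill,iron,nail]
Tick 4: prefer B, take knob from B; A=[lens,flask] B=[axle,clip,hook,grate] C=[quill,iron,nail,knob]
Tick 5: prefer A, take lens from A; A=[flask] B=[axle,clip,hook,grate] C=[quill,iron,nail,knob,lens]
Tick 6: prefer B, take axle from B; A=[flask] B=[clip,hook,grate] C=[quill,iron,nail,knob,lens,axle]

Answer: quill iron nail knob lens axle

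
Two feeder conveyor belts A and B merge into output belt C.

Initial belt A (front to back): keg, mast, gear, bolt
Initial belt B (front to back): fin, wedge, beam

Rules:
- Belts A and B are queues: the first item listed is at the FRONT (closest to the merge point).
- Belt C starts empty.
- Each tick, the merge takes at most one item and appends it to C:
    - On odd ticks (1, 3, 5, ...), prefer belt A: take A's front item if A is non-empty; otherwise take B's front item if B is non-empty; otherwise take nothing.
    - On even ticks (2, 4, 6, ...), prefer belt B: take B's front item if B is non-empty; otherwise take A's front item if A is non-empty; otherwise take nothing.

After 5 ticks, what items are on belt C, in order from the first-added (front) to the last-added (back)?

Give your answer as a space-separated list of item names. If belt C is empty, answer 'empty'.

Tick 1: prefer A, take keg from A; A=[mast,gear,bolt] B=[fin,wedge,beam] C=[keg]
Tick 2: prefer B, take fin from B; A=[mast,gear,bolt] B=[wedge,beam] C=[keg,fin]
Tick 3: prefer A, take mast from A; A=[gear,bolt] B=[wedge,beam] C=[keg,fin,mast]
Tick 4: prefer B, take wedge from B; A=[gear,bolt] B=[beam] C=[keg,fin,mast,wedge]
Tick 5: prefer A, take gear from A; A=[bolt] B=[beam] C=[keg,fin,mast,wedge,gear]

Answer: keg fin mast wedge gear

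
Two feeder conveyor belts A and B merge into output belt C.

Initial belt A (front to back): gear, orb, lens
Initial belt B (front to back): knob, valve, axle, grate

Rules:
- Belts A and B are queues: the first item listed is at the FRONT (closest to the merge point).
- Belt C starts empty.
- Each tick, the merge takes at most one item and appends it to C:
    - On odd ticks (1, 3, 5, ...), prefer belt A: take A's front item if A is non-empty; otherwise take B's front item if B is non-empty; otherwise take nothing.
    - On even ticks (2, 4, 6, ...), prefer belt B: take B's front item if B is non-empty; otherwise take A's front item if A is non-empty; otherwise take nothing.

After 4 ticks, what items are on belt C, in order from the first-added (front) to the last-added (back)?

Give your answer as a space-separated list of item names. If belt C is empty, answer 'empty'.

Tick 1: prefer A, take gear from A; A=[orb,lens] B=[knob,valve,axle,grate] C=[gear]
Tick 2: prefer B, take knob from B; A=[orb,lens] B=[valve,axle,grate] C=[gear,knob]
Tick 3: prefer A, take orb from A; A=[lens] B=[valve,axle,grate] C=[gear,knob,orb]
Tick 4: prefer B, take valve from B; A=[lens] B=[axle,grate] C=[gear,knob,orb,valve]

Answer: gear knob orb valve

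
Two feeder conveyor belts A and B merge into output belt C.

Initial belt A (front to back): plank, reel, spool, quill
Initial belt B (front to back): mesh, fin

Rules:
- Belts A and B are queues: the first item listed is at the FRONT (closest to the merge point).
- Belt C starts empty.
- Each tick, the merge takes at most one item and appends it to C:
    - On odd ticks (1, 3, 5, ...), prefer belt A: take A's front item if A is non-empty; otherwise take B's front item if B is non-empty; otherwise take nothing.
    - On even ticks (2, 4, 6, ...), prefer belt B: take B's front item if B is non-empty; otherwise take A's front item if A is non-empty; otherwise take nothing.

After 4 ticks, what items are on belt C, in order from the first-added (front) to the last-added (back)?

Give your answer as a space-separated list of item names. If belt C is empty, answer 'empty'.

Answer: plank mesh reel fin

Derivation:
Tick 1: prefer A, take plank from A; A=[reel,spool,quill] B=[mesh,fin] C=[plank]
Tick 2: prefer B, take mesh from B; A=[reel,spool,quill] B=[fin] C=[plank,mesh]
Tick 3: prefer A, take reel from A; A=[spool,quill] B=[fin] C=[plank,mesh,reel]
Tick 4: prefer B, take fin from B; A=[spool,quill] B=[-] C=[plank,mesh,reel,fin]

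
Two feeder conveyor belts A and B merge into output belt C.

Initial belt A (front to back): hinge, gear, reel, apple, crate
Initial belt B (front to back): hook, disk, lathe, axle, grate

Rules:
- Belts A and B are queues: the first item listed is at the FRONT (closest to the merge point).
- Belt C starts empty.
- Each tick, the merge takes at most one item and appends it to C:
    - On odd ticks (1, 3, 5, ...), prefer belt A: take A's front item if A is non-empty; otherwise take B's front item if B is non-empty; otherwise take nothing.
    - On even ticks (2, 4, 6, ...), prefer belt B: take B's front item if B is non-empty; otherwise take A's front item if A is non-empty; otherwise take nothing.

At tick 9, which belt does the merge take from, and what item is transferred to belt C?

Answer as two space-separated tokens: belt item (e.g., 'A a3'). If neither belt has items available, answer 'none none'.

Tick 1: prefer A, take hinge from A; A=[gear,reel,apple,crate] B=[hook,disk,lathe,axle,grate] C=[hinge]
Tick 2: prefer B, take hook from B; A=[gear,reel,apple,crate] B=[disk,lathe,axle,grate] C=[hinge,hook]
Tick 3: prefer A, take gear from A; A=[reel,apple,crate] B=[disk,lathe,axle,grate] C=[hinge,hook,gear]
Tick 4: prefer B, take disk from B; A=[reel,apple,crate] B=[lathe,axle,grate] C=[hinge,hook,gear,disk]
Tick 5: prefer A, take reel from A; A=[apple,crate] B=[lathe,axle,grate] C=[hinge,hook,gear,disk,reel]
Tick 6: prefer B, take lathe from B; A=[apple,crate] B=[axle,grate] C=[hinge,hook,gear,disk,reel,lathe]
Tick 7: prefer A, take apple from A; A=[crate] B=[axle,grate] C=[hinge,hook,gear,disk,reel,lathe,apple]
Tick 8: prefer B, take axle from B; A=[crate] B=[grate] C=[hinge,hook,gear,disk,reel,lathe,apple,axle]
Tick 9: prefer A, take crate from A; A=[-] B=[grate] C=[hinge,hook,gear,disk,reel,lathe,apple,axle,crate]

Answer: A crate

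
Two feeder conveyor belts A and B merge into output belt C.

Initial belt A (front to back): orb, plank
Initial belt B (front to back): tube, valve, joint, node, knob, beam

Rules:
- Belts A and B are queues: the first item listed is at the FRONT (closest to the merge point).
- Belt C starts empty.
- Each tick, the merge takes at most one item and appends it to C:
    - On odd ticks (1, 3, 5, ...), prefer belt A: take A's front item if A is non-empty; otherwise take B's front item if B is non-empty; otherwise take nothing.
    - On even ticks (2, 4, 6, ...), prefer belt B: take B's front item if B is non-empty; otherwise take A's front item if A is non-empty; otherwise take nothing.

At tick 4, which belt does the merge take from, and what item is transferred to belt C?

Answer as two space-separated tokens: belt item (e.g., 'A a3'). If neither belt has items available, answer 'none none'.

Answer: B valve

Derivation:
Tick 1: prefer A, take orb from A; A=[plank] B=[tube,valve,joint,node,knob,beam] C=[orb]
Tick 2: prefer B, take tube from B; A=[plank] B=[valve,joint,node,knob,beam] C=[orb,tube]
Tick 3: prefer A, take plank from A; A=[-] B=[valve,joint,node,knob,beam] C=[orb,tube,plank]
Tick 4: prefer B, take valve from B; A=[-] B=[joint,node,knob,beam] C=[orb,tube,plank,valve]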